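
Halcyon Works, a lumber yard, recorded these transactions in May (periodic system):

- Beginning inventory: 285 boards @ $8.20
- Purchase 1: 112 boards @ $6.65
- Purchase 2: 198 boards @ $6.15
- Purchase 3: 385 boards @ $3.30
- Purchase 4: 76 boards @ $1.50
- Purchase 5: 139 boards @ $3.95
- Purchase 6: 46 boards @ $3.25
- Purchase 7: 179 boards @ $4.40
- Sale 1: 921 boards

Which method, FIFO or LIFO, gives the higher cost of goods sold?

FIFO

FIFO COGS: 285 @ $8.20 + 112 @ $6.65 + 198 @ $6.15 + 326 @ $3.30 = $5,375.30
LIFO COGS: 179 @ $4.40 + 46 @ $3.25 + 139 @ $3.95 + 76 @ $1.50 + 385 @ $3.30 + 96 @ $6.15 = $3,461.05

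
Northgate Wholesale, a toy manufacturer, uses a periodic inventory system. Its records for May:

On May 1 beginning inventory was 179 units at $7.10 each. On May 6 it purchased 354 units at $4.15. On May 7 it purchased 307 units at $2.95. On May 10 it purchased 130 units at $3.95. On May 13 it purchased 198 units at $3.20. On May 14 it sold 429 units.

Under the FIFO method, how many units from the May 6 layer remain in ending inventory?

May 14, 429 sold [FIFO — oldest first]: 179 @ $7.10 + 250 @ $4.15 = $2,308.40
Ending inventory: 104 @ $4.15 + 307 @ $2.95 + 130 @ $3.95 + 198 @ $3.20 = $2,484.35

104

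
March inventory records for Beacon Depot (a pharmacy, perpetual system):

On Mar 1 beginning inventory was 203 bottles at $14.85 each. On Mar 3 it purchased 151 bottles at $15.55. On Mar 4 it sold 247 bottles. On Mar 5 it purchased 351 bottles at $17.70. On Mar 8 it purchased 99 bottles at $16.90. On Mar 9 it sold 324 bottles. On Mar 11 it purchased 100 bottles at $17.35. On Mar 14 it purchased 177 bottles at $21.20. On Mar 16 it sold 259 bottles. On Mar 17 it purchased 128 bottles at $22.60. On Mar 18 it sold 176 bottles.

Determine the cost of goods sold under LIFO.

COGS = $18,340.45

Mar 4, 247 sold [LIFO — newest first]: 151 @ $15.55 + 96 @ $14.85 = $3,773.65
Mar 9, 324 sold [LIFO — newest first]: 99 @ $16.90 + 225 @ $17.70 = $5,655.60
Mar 16, 259 sold [LIFO — newest first]: 177 @ $21.20 + 82 @ $17.35 = $5,175.10
Mar 18, 176 sold [LIFO — newest first]: 128 @ $22.60 + 18 @ $17.35 + 30 @ $17.70 = $3,736.10
Total COGS = $3,773.65 + $5,655.60 + $5,175.10 + $3,736.10 = $18,340.45
Ending inventory: 107 @ $14.85 + 96 @ $17.70 = $3,288.15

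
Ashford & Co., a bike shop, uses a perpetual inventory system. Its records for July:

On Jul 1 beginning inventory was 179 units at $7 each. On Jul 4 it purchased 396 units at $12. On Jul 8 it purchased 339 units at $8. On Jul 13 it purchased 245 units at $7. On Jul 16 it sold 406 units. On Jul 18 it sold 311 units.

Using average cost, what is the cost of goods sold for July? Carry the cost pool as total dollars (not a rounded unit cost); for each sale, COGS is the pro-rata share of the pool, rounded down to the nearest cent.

After Jul 1: 179 on hand, pool $1,253.00 (≈ $7.0000 each)
After Jul 4: 575 on hand, pool $6,005.00 (≈ $10.4435 each)
After Jul 8: 914 on hand, pool $8,717.00 (≈ $9.5372 each)
After Jul 13: 1159 on hand, pool $10,432.00 (≈ $9.0009 each)
Jul 16, sell 406: 406/1159 × $10,432.00 → $3,654.35
Jul 18, sell 311: 311/753 × $6,777.65 → $2,799.26
Total COGS = $3,654.35 + $2,799.26 = $6,453.61
Ending inventory (cost pool remaining) = $3,978.39

COGS = $6,453.61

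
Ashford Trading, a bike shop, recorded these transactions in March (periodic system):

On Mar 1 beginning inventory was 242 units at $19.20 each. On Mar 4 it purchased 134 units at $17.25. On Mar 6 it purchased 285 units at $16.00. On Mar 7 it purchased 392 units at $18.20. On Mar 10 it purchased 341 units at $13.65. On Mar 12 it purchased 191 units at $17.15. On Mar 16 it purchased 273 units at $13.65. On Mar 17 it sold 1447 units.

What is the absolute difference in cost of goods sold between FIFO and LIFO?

$1,424.75

FIFO COGS: 242 @ $19.20 + 134 @ $17.25 + 285 @ $16.00 + 392 @ $18.20 + 341 @ $13.65 + 53 @ $17.15 = $24,215.90
LIFO COGS: 273 @ $13.65 + 191 @ $17.15 + 341 @ $13.65 + 392 @ $18.20 + 250 @ $16.00 = $22,791.15
Difference = |$24,215.90 − $22,791.15| = $1,424.75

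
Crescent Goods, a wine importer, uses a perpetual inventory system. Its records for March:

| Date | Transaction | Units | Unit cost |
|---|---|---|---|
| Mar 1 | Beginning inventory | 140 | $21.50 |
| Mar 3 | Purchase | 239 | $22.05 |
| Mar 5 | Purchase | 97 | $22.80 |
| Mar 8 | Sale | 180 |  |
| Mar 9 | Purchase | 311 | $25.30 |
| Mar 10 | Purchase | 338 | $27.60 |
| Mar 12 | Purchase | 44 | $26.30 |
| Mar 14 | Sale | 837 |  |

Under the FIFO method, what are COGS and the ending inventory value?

COGS = $24,707.85; ending inventory = $4,138.00

Mar 8, 180 sold [FIFO — oldest first]: 140 @ $21.50 + 40 @ $22.05 = $3,892.00
Mar 14, 837 sold [FIFO — oldest first]: 199 @ $22.05 + 97 @ $22.80 + 311 @ $25.30 + 230 @ $27.60 = $20,815.85
Total COGS = $3,892.00 + $20,815.85 = $24,707.85
Ending inventory: 108 @ $27.60 + 44 @ $26.30 = $4,138.00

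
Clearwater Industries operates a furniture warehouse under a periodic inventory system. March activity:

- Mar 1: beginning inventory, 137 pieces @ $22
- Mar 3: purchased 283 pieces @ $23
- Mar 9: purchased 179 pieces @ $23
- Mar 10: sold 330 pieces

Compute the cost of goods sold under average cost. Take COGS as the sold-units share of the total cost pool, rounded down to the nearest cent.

Mar 10, sell 330: 330/599 × $13,640.00 → $7,514.52
Ending inventory (cost pool remaining) = $6,125.48
Check: goods available $13,640.00 = COGS $7,514.52 + ending $6,125.48

COGS = $7,514.52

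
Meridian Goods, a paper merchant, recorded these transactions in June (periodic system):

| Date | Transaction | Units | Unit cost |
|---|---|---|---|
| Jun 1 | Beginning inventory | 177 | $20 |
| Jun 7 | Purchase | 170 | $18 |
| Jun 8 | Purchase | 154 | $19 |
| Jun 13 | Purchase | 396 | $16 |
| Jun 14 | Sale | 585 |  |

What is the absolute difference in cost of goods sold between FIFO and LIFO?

FIFO COGS: 177 @ $20 + 170 @ $18 + 154 @ $19 + 84 @ $16 = $10,870
LIFO COGS: 396 @ $16 + 154 @ $19 + 35 @ $18 = $9,892
Difference = |$10,870 − $9,892| = $978

$978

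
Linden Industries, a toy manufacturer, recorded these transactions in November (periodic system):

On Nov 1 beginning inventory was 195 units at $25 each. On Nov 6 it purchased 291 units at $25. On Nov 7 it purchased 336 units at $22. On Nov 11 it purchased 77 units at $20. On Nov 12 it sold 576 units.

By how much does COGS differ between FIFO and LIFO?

$1,123

FIFO COGS: 195 @ $25 + 291 @ $25 + 90 @ $22 = $14,130
LIFO COGS: 77 @ $20 + 336 @ $22 + 163 @ $25 = $13,007
Difference = |$14,130 − $13,007| = $1,123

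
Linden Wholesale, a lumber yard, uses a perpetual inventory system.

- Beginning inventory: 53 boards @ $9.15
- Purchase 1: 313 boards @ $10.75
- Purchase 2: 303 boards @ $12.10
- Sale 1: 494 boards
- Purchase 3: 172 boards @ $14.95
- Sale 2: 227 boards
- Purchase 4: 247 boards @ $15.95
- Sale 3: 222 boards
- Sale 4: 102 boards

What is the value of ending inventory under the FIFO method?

Ending inventory = $685.85

Sale 1 (494) [FIFO — oldest first]: 53 @ $9.15 + 313 @ $10.75 + 128 @ $12.10 = $5,398.50
Sale 2 (227) [FIFO — oldest first]: 175 @ $12.10 + 52 @ $14.95 = $2,894.90
Sale 3 (222) [FIFO — oldest first]: 120 @ $14.95 + 102 @ $15.95 = $3,420.90
Sale 4 (102) [FIFO — oldest first]: 102 @ $15.95 = $1,626.90
Total COGS = $5,398.50 + $2,894.90 + $3,420.90 + $1,626.90 = $13,341.20
Ending inventory: 43 @ $15.95 = $685.85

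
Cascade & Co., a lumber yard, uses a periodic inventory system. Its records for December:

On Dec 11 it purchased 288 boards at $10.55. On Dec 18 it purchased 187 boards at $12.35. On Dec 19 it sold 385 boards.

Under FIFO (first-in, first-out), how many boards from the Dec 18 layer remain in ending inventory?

Dec 19, 385 sold [FIFO — oldest first]: 288 @ $10.55 + 97 @ $12.35 = $4,236.35
Ending inventory: 90 @ $12.35 = $1,111.50
Check: goods available $5,347.85 = COGS $4,236.35 + ending $1,111.50

90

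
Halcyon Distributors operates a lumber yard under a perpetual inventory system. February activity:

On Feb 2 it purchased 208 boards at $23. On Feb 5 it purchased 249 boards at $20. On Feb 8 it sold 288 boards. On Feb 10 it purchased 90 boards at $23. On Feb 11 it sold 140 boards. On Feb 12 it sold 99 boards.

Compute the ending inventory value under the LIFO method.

Feb 8, 288 sold [LIFO — newest first]: 249 @ $20 + 39 @ $23 = $5,877
Feb 11, 140 sold [LIFO — newest first]: 90 @ $23 + 50 @ $23 = $3,220
Feb 12, 99 sold [LIFO — newest first]: 99 @ $23 = $2,277
Total COGS = $5,877 + $3,220 + $2,277 = $11,374
Ending inventory: 20 @ $23 = $460
Check: goods available $11,834 = COGS $11,374 + ending $460

Ending inventory = $460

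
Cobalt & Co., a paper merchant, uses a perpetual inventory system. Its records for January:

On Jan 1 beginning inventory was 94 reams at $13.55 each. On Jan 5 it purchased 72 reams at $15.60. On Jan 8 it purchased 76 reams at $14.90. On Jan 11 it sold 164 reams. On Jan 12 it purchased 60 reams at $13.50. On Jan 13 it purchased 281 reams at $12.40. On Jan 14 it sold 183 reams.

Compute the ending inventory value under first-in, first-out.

Jan 11, 164 sold [FIFO — oldest first]: 94 @ $13.55 + 70 @ $15.60 = $2,365.70
Jan 14, 183 sold [FIFO — oldest first]: 2 @ $15.60 + 76 @ $14.90 + 60 @ $13.50 + 45 @ $12.40 = $2,531.60
Total COGS = $2,365.70 + $2,531.60 = $4,897.30
Ending inventory: 236 @ $12.40 = $2,926.40
Check: goods available $7,823.70 = COGS $4,897.30 + ending $2,926.40

Ending inventory = $2,926.40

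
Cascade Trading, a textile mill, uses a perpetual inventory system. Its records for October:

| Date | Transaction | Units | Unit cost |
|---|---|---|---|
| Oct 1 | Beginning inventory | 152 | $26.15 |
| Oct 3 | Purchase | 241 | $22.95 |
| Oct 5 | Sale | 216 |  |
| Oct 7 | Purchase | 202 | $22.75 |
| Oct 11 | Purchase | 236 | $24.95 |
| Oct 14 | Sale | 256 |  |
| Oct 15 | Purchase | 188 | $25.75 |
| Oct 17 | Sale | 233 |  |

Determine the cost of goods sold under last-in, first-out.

Oct 5, 216 sold [LIFO — newest first]: 216 @ $22.95 = $4,957.20
Oct 14, 256 sold [LIFO — newest first]: 236 @ $24.95 + 20 @ $22.75 = $6,343.20
Oct 17, 233 sold [LIFO — newest first]: 188 @ $25.75 + 45 @ $22.75 = $5,864.75
Total COGS = $4,957.20 + $6,343.20 + $5,864.75 = $17,165.15
Ending inventory: 152 @ $26.15 + 25 @ $22.95 + 137 @ $22.75 = $7,665.30

COGS = $17,165.15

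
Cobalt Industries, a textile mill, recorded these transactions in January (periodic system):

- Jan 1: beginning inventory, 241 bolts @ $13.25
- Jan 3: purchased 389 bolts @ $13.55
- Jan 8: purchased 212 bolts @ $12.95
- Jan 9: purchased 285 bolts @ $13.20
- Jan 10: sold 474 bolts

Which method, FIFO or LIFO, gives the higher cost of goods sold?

FIFO

FIFO COGS: 241 @ $13.25 + 233 @ $13.55 = $6,350.40
LIFO COGS: 285 @ $13.20 + 189 @ $12.95 = $6,209.55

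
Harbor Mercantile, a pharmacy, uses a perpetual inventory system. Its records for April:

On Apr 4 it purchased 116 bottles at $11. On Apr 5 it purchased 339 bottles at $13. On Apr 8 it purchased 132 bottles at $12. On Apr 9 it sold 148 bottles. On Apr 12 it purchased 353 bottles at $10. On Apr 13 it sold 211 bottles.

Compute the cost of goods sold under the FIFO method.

COGS = $4,435

Apr 9, 148 sold [FIFO — oldest first]: 116 @ $11 + 32 @ $13 = $1,692
Apr 13, 211 sold [FIFO — oldest first]: 211 @ $13 = $2,743
Total COGS = $1,692 + $2,743 = $4,435
Ending inventory: 96 @ $13 + 132 @ $12 + 353 @ $10 = $6,362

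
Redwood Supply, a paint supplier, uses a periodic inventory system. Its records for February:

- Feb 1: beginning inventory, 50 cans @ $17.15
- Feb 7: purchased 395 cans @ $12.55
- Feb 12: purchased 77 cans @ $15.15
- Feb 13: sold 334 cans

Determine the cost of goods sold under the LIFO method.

Feb 13, 334 sold [LIFO — newest first]: 77 @ $15.15 + 257 @ $12.55 = $4,391.90
Ending inventory: 50 @ $17.15 + 138 @ $12.55 = $2,589.40

COGS = $4,391.90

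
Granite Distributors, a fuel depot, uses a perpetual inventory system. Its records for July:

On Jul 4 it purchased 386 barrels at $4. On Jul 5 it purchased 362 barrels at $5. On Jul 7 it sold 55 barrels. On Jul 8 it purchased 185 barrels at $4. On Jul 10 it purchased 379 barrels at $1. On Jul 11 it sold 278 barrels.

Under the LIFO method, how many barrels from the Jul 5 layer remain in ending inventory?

Jul 7, 55 sold [LIFO — newest first]: 55 @ $5 = $275
Jul 11, 278 sold [LIFO — newest first]: 278 @ $1 = $278
Total COGS = $275 + $278 = $553
Ending inventory: 386 @ $4 + 307 @ $5 + 185 @ $4 + 101 @ $1 = $3,920

307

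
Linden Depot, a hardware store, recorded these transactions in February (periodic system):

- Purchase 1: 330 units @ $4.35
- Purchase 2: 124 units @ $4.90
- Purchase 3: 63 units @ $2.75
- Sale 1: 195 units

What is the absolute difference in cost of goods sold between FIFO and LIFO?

$32.60

FIFO COGS: 195 @ $4.35 = $848.25
LIFO COGS: 63 @ $2.75 + 124 @ $4.90 + 8 @ $4.35 = $815.65
Difference = |$848.25 − $815.65| = $32.60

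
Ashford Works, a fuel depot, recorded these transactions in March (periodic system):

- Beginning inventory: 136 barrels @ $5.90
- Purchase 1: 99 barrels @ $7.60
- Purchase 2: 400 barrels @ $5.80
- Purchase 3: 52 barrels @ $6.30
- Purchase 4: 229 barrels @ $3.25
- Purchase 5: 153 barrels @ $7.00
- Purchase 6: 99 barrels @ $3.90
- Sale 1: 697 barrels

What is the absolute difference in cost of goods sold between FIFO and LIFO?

$754.75

FIFO COGS: 136 @ $5.90 + 99 @ $7.60 + 400 @ $5.80 + 52 @ $6.30 + 10 @ $3.25 = $4,234.90
LIFO COGS: 99 @ $3.90 + 153 @ $7.00 + 229 @ $3.25 + 52 @ $6.30 + 164 @ $5.80 = $3,480.15
Difference = |$4,234.90 − $3,480.15| = $754.75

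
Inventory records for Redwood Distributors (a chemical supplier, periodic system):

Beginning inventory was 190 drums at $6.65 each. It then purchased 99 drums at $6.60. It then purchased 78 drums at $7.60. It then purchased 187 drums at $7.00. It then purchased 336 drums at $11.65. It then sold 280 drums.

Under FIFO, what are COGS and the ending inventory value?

COGS = $1,857.50; ending inventory = $5,875.60

Sale 1 (280) [FIFO — oldest first]: 190 @ $6.65 + 90 @ $6.60 = $1,857.50
Ending inventory: 9 @ $6.60 + 78 @ $7.60 + 187 @ $7.00 + 336 @ $11.65 = $5,875.60
Check: goods available $7,733.10 = COGS $1,857.50 + ending $5,875.60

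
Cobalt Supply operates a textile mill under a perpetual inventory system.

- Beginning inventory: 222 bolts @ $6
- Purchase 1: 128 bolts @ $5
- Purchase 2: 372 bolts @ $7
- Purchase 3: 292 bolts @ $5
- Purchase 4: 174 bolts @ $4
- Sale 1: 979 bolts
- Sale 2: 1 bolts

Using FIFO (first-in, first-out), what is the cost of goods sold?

Sale 1 (979) [FIFO — oldest first]: 222 @ $6 + 128 @ $5 + 372 @ $7 + 257 @ $5 = $5,861
Sale 2 (1) [FIFO — oldest first]: 1 @ $5 = $5
Total COGS = $5,861 + $5 = $5,866
Ending inventory: 34 @ $5 + 174 @ $4 = $866
Check: goods available $6,732 = COGS $5,866 + ending $866

COGS = $5,866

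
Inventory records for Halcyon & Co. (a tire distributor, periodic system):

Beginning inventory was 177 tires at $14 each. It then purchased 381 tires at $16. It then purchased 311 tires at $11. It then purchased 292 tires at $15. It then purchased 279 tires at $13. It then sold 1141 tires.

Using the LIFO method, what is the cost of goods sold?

Sale 1 (1141) [LIFO — newest first]: 279 @ $13 + 292 @ $15 + 311 @ $11 + 259 @ $16 = $15,572
Ending inventory: 177 @ $14 + 122 @ $16 = $4,430
Check: goods available $20,002 = COGS $15,572 + ending $4,430

COGS = $15,572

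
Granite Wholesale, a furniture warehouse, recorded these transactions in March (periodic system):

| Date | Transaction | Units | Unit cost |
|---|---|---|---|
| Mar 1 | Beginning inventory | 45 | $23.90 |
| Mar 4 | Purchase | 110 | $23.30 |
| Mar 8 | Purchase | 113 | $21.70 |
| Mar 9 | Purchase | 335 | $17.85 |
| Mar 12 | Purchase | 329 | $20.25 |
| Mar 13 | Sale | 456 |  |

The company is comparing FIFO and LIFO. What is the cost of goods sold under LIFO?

COGS = $8,929.20

FIFO COGS: 45 @ $23.90 + 110 @ $23.30 + 113 @ $21.70 + 188 @ $17.85 = $9,446.40
LIFO COGS: 329 @ $20.25 + 127 @ $17.85 = $8,929.20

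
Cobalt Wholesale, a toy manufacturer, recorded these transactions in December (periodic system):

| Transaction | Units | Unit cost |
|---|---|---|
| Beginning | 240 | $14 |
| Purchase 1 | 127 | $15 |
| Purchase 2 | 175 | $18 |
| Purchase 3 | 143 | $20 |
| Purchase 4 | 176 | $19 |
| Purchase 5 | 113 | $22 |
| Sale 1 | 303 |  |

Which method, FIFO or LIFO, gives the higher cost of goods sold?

LIFO

FIFO COGS: 240 @ $14 + 63 @ $15 = $4,305
LIFO COGS: 113 @ $22 + 176 @ $19 + 14 @ $20 = $6,110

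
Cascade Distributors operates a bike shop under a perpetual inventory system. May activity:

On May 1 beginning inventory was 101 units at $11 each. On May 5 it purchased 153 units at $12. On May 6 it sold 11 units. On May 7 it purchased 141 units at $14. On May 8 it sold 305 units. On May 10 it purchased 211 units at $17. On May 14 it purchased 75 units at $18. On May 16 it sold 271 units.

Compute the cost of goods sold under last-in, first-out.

COGS = $8,734

May 6, 11 sold [LIFO — newest first]: 11 @ $12 = $132
May 8, 305 sold [LIFO — newest first]: 141 @ $14 + 142 @ $12 + 22 @ $11 = $3,920
May 16, 271 sold [LIFO — newest first]: 75 @ $18 + 196 @ $17 = $4,682
Total COGS = $132 + $3,920 + $4,682 = $8,734
Ending inventory: 79 @ $11 + 15 @ $17 = $1,124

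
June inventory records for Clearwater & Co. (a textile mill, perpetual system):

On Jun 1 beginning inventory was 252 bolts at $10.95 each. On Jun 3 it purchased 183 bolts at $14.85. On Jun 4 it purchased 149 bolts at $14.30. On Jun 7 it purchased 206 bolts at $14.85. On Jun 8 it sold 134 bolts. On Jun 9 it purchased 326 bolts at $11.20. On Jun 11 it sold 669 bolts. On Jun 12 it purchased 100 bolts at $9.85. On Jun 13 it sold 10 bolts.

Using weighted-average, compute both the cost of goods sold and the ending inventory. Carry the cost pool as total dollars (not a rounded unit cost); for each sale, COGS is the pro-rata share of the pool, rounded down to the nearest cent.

After Jun 1: 252 on hand, pool $2,759.40 (≈ $10.9500 each)
After Jun 3: 435 on hand, pool $5,476.95 (≈ $12.5907 each)
After Jun 4: 584 on hand, pool $7,607.65 (≈ $13.0268 each)
After Jun 7: 790 on hand, pool $10,666.75 (≈ $13.5022 each)
Jun 8, sell 134: 134/790 × $10,666.75 → $1,809.29
After Jun 9: 982 on hand, pool $12,508.66 (≈ $12.7379 each)
Jun 11, sell 669: 669/982 × $12,508.66 → $8,521.68
After Jun 12: 413 on hand, pool $4,971.98 (≈ $12.0387 each)
Jun 13, sell 10: 10/413 × $4,971.98 → $120.38
Total COGS = $1,809.29 + $8,521.68 + $120.38 = $10,451.35
Ending inventory (cost pool remaining) = $4,851.60

COGS = $10,451.35; ending inventory = $4,851.60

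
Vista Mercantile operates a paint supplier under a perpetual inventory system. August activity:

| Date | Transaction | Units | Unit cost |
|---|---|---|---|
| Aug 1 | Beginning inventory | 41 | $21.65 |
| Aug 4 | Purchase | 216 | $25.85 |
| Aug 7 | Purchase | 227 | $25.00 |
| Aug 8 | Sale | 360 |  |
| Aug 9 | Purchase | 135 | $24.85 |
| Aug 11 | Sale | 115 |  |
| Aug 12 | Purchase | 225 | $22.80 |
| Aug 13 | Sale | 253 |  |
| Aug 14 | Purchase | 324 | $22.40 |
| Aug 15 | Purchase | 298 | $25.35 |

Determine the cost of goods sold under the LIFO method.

COGS = $17,804.60

Aug 8, 360 sold [LIFO — newest first]: 227 @ $25.00 + 133 @ $25.85 = $9,113.05
Aug 11, 115 sold [LIFO — newest first]: 115 @ $24.85 = $2,857.75
Aug 13, 253 sold [LIFO — newest first]: 225 @ $22.80 + 20 @ $24.85 + 8 @ $25.85 = $5,833.80
Total COGS = $9,113.05 + $2,857.75 + $5,833.80 = $17,804.60
Ending inventory: 41 @ $21.65 + 75 @ $25.85 + 324 @ $22.40 + 298 @ $25.35 = $17,638.30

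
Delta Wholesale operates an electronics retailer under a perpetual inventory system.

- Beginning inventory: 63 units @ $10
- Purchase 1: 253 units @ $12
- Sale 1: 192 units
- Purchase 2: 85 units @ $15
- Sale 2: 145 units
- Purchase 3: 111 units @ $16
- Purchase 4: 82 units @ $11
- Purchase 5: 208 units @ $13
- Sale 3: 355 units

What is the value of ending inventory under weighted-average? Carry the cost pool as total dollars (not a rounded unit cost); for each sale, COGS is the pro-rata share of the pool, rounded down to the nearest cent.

After Beginning: 63 on hand, pool $630.00 (≈ $10.0000 each)
After Purchase 1: 316 on hand, pool $3,666.00 (≈ $11.6013 each)
Sale 1, sell 192: 192/316 × $3,666.00 → $2,227.44
After Purchase 2: 209 on hand, pool $2,713.56 (≈ $12.9835 each)
Sale 2, sell 145: 145/209 × $2,713.56 → $1,882.61
After Purchase 3: 175 on hand, pool $2,606.95 (≈ $14.8969 each)
After Purchase 4: 257 on hand, pool $3,508.95 (≈ $13.6535 each)
After Purchase 5: 465 on hand, pool $6,212.95 (≈ $13.3612 each)
Sale 3, sell 355: 355/465 × $6,212.95 → $4,743.21
Total COGS = $2,227.44 + $1,882.61 + $4,743.21 = $8,853.26
Ending inventory (cost pool remaining) = $1,469.74

Ending inventory = $1,469.74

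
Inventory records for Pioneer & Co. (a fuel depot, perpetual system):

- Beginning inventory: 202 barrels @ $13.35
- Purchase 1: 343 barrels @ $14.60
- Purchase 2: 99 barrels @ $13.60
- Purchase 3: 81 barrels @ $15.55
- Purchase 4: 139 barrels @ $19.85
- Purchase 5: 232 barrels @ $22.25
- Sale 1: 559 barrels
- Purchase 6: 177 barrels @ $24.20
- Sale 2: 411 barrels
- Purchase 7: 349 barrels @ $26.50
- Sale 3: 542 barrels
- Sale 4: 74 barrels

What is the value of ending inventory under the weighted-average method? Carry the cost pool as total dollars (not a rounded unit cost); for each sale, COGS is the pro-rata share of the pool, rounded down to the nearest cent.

After Beginning: 202 on hand, pool $2,696.70 (≈ $13.3500 each)
After Purchase 1: 545 on hand, pool $7,704.50 (≈ $14.1367 each)
After Purchase 2: 644 on hand, pool $9,050.90 (≈ $14.0542 each)
After Purchase 3: 725 on hand, pool $10,310.45 (≈ $14.2213 each)
After Purchase 4: 864 on hand, pool $13,069.60 (≈ $15.1269 each)
After Purchase 5: 1096 on hand, pool $18,231.60 (≈ $16.6347 each)
Sale 1, sell 559: 559/1096 × $18,231.60 → $9,298.78
After Purchase 6: 714 on hand, pool $13,216.22 (≈ $18.5101 each)
Sale 2, sell 411: 411/714 × $13,216.22 → $7,607.65
After Purchase 7: 652 on hand, pool $14,857.07 (≈ $22.7869 each)
Sale 3, sell 542: 542/652 × $14,857.07 → $12,350.50
Sale 4, sell 74: 74/110 × $2,506.57 → $1,686.23
Total COGS = $9,298.78 + $7,607.65 + $12,350.50 + $1,686.23 = $30,943.16
Ending inventory (cost pool remaining) = $820.34
Check: goods available $31,763.50 = COGS $30,943.16 + ending $820.34

Ending inventory = $820.34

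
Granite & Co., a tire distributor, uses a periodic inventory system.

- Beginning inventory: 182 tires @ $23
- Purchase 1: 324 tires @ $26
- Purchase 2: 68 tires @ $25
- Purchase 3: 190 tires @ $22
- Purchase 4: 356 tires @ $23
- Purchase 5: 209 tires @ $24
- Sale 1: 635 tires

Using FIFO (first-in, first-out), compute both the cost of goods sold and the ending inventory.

Sale 1 (635) [FIFO — oldest first]: 182 @ $23 + 324 @ $26 + 68 @ $25 + 61 @ $22 = $15,652
Ending inventory: 129 @ $22 + 356 @ $23 + 209 @ $24 = $16,042

COGS = $15,652; ending inventory = $16,042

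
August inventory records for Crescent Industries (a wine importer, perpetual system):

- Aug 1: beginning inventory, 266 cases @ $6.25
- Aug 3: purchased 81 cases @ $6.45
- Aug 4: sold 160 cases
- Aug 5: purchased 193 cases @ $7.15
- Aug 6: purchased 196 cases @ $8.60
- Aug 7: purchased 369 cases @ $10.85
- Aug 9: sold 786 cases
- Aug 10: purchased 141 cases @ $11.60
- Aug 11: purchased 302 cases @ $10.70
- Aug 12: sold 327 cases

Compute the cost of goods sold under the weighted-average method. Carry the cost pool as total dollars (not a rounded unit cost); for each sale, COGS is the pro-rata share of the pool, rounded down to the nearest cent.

After Aug 1: 266 on hand, pool $1,662.50 (≈ $6.2500 each)
After Aug 3: 347 on hand, pool $2,184.95 (≈ $6.2967 each)
Aug 4, sell 160: 160/347 × $2,184.95 → $1,007.46
After Aug 5: 380 on hand, pool $2,557.44 (≈ $6.7301 each)
After Aug 6: 576 on hand, pool $4,243.04 (≈ $7.3664 each)
After Aug 7: 945 on hand, pool $8,246.69 (≈ $8.7267 each)
Aug 9, sell 786: 786/945 × $8,246.69 → $6,859.15
After Aug 10: 300 on hand, pool $3,023.14 (≈ $10.0771 each)
After Aug 11: 602 on hand, pool $6,254.54 (≈ $10.3896 each)
Aug 12, sell 327: 327/602 × $6,254.54 → $3,397.39
Total COGS = $1,007.46 + $6,859.15 + $3,397.39 = $11,264.00
Ending inventory (cost pool remaining) = $2,857.15

COGS = $11,264.00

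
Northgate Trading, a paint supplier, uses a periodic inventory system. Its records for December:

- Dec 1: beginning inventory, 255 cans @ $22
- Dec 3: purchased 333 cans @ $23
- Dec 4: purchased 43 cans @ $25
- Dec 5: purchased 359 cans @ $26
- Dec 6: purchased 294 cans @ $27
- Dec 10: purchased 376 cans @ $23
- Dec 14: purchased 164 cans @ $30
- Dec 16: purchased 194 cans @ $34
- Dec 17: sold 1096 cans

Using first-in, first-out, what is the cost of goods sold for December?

Dec 17, 1096 sold [FIFO — oldest first]: 255 @ $22 + 333 @ $23 + 43 @ $25 + 359 @ $26 + 106 @ $27 = $26,540
Ending inventory: 188 @ $27 + 376 @ $23 + 164 @ $30 + 194 @ $34 = $25,240

COGS = $26,540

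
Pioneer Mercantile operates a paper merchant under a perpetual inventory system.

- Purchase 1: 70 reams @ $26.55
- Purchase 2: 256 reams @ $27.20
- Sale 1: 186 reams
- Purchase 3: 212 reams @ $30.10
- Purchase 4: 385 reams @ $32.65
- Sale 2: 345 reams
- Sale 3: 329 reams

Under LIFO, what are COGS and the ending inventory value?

Sale 1 (186) [LIFO — newest first]: 186 @ $27.20 = $5,059.20
Sale 2 (345) [LIFO — newest first]: 345 @ $32.65 = $11,264.25
Sale 3 (329) [LIFO — newest first]: 40 @ $32.65 + 212 @ $30.10 + 70 @ $27.20 + 7 @ $26.55 = $9,777.05
Total COGS = $5,059.20 + $11,264.25 + $9,777.05 = $26,100.50
Ending inventory: 63 @ $26.55 = $1,672.65

COGS = $26,100.50; ending inventory = $1,672.65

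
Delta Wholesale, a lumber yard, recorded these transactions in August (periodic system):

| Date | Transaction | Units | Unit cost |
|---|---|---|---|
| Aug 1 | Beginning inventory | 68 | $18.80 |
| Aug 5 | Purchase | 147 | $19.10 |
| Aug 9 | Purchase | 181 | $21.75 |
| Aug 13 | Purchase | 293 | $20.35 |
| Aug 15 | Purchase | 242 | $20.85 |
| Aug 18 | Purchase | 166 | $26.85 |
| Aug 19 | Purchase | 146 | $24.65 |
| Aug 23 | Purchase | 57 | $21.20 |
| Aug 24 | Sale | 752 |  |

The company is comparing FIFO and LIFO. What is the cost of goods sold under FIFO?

COGS = $15,298.95

FIFO COGS: 68 @ $18.80 + 147 @ $19.10 + 181 @ $21.75 + 293 @ $20.35 + 63 @ $20.85 = $15,298.95
LIFO COGS: 57 @ $21.20 + 146 @ $24.65 + 166 @ $26.85 + 242 @ $20.85 + 141 @ $20.35 = $17,179.45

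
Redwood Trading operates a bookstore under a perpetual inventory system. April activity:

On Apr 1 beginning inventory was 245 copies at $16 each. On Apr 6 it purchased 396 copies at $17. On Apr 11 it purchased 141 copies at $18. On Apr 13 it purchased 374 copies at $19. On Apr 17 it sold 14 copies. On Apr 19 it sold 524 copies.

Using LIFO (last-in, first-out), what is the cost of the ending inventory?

Ending inventory = $10,261

Apr 17, 14 sold [LIFO — newest first]: 14 @ $19 = $266
Apr 19, 524 sold [LIFO — newest first]: 360 @ $19 + 141 @ $18 + 23 @ $17 = $9,769
Total COGS = $266 + $9,769 = $10,035
Ending inventory: 245 @ $16 + 373 @ $17 = $10,261
Check: goods available $20,296 = COGS $10,035 + ending $10,261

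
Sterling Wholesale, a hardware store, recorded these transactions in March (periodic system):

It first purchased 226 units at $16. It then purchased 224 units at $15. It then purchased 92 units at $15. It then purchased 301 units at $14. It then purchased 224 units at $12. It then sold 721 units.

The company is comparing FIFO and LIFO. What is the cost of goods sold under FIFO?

COGS = $10,862

FIFO COGS: 226 @ $16 + 224 @ $15 + 92 @ $15 + 179 @ $14 = $10,862
LIFO COGS: 224 @ $12 + 301 @ $14 + 92 @ $15 + 104 @ $15 = $9,842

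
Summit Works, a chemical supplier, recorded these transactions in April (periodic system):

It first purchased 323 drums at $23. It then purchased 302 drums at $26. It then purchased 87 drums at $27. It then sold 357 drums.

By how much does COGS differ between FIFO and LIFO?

FIFO COGS: 323 @ $23 + 34 @ $26 = $8,313
LIFO COGS: 87 @ $27 + 270 @ $26 = $9,369
Difference = |$8,313 − $9,369| = $1,056

$1,056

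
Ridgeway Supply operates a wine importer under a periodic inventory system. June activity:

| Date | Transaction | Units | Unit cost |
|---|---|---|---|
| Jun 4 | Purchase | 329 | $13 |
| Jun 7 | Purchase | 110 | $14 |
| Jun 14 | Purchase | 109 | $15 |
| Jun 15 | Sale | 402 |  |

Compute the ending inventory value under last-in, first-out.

Ending inventory = $1,898

Jun 15, 402 sold [LIFO — newest first]: 109 @ $15 + 110 @ $14 + 183 @ $13 = $5,554
Ending inventory: 146 @ $13 = $1,898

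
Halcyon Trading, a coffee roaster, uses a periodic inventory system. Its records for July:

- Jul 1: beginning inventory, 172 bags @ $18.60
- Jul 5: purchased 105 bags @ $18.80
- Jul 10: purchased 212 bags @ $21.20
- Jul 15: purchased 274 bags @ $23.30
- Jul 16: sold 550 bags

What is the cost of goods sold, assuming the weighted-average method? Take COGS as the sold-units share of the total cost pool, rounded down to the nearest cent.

COGS = $11,570.76

Jul 16, sell 550: 550/763 × $16,051.80 → $11,570.76
Ending inventory (cost pool remaining) = $4,481.04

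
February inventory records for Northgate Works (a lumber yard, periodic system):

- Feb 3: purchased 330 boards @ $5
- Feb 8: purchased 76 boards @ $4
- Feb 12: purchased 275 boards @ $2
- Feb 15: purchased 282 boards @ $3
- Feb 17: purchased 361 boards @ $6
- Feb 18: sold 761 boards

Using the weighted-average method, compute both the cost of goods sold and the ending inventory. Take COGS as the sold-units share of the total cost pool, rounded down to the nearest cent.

COGS = $3,170.45; ending inventory = $2,345.55

Feb 18, sell 761: 761/1324 × $5,516.00 → $3,170.45
Ending inventory (cost pool remaining) = $2,345.55
Check: goods available $5,516.00 = COGS $3,170.45 + ending $2,345.55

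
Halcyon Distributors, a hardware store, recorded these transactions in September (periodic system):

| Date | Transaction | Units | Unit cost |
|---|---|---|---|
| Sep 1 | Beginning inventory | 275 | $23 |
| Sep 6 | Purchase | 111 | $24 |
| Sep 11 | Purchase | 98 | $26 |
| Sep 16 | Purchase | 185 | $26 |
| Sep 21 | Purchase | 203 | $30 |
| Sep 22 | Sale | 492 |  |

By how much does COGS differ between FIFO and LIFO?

FIFO COGS: 275 @ $23 + 111 @ $24 + 98 @ $26 + 8 @ $26 = $11,745
LIFO COGS: 203 @ $30 + 185 @ $26 + 98 @ $26 + 6 @ $24 = $13,592
Difference = |$11,745 − $13,592| = $1,847

$1,847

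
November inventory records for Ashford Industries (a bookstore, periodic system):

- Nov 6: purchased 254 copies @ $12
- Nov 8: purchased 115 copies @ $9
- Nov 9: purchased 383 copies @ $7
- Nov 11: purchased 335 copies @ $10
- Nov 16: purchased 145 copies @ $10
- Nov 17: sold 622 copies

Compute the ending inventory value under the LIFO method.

Nov 17, 622 sold [LIFO — newest first]: 145 @ $10 + 335 @ $10 + 142 @ $7 = $5,794
Ending inventory: 254 @ $12 + 115 @ $9 + 241 @ $7 = $5,770

Ending inventory = $5,770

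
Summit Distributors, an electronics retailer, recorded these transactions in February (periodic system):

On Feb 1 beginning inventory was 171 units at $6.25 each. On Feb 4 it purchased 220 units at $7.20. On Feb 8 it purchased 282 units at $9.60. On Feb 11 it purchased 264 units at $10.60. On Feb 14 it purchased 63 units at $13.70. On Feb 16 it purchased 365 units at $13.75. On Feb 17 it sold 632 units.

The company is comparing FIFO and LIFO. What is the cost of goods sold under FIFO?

FIFO COGS: 171 @ $6.25 + 220 @ $7.20 + 241 @ $9.60 = $4,966.35
LIFO COGS: 365 @ $13.75 + 63 @ $13.70 + 204 @ $10.60 = $8,044.25

COGS = $4,966.35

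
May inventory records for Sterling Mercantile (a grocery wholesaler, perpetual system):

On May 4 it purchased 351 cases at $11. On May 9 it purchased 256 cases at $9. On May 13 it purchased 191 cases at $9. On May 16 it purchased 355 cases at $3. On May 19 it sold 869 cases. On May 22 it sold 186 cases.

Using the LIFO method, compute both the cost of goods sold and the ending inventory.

May 19, 869 sold [LIFO — newest first]: 355 @ $3 + 191 @ $9 + 256 @ $9 + 67 @ $11 = $5,825
May 22, 186 sold [LIFO — newest first]: 186 @ $11 = $2,046
Total COGS = $5,825 + $2,046 = $7,871
Ending inventory: 98 @ $11 = $1,078

COGS = $7,871; ending inventory = $1,078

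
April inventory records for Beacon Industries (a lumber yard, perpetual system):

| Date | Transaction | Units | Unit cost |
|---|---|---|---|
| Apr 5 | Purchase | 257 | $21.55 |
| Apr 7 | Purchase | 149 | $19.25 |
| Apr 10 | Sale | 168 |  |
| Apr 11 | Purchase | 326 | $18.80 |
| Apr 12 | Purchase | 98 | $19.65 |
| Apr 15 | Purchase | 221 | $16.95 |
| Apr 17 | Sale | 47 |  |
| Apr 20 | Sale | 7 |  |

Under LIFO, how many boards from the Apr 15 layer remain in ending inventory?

Apr 10, 168 sold [LIFO — newest first]: 149 @ $19.25 + 19 @ $21.55 = $3,277.70
Apr 17, 47 sold [LIFO — newest first]: 47 @ $16.95 = $796.65
Apr 20, 7 sold [LIFO — newest first]: 7 @ $16.95 = $118.65
Total COGS = $3,277.70 + $796.65 + $118.65 = $4,193.00
Ending inventory: 238 @ $21.55 + 326 @ $18.80 + 98 @ $19.65 + 167 @ $16.95 = $16,014.05
Check: goods available $20,207.05 = COGS $4,193.00 + ending $16,014.05

167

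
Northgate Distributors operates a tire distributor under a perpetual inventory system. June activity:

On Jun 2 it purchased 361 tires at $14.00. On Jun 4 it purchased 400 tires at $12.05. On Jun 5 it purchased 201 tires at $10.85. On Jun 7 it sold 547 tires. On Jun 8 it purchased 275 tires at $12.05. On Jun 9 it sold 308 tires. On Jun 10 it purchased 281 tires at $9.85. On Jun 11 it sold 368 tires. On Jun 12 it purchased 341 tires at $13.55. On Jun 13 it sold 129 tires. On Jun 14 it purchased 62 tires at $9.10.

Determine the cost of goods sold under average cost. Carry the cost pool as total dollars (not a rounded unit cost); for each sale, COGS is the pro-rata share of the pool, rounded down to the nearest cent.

COGS = $16,419.97

After Jun 2: 361 on hand, pool $5,054.00 (≈ $14.0000 each)
After Jun 4: 761 on hand, pool $9,874.00 (≈ $12.9750 each)
After Jun 5: 962 on hand, pool $12,054.85 (≈ $12.5310 each)
Jun 7, sell 547: 547/962 × $12,054.85 → $6,854.47
After Jun 8: 690 on hand, pool $8,514.13 (≈ $12.3393 each)
Jun 9, sell 308: 308/690 × $8,514.13 → $3,800.51
After Jun 10: 663 on hand, pool $7,481.47 (≈ $11.2843 each)
Jun 11, sell 368: 368/663 × $7,481.47 → $4,152.61
After Jun 12: 636 on hand, pool $7,949.41 (≈ $12.4991 each)
Jun 13, sell 129: 129/636 × $7,949.41 → $1,612.38
After Jun 14: 569 on hand, pool $6,901.23 (≈ $12.1287 each)
Total COGS = $6,854.47 + $3,800.51 + $4,152.61 + $1,612.38 = $16,419.97
Ending inventory (cost pool remaining) = $6,901.23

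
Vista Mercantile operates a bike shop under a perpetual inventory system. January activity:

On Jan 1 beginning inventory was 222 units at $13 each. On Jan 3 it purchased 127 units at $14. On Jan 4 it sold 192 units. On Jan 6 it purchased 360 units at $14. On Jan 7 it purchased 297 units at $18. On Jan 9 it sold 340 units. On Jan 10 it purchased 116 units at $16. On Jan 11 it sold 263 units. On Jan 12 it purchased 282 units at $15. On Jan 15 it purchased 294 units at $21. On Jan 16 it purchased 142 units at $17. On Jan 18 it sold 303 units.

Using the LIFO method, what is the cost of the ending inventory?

Ending inventory = $11,444

Jan 4, 192 sold [LIFO — newest first]: 127 @ $14 + 65 @ $13 = $2,623
Jan 9, 340 sold [LIFO — newest first]: 297 @ $18 + 43 @ $14 = $5,948
Jan 11, 263 sold [LIFO — newest first]: 116 @ $16 + 147 @ $14 = $3,914
Jan 18, 303 sold [LIFO — newest first]: 142 @ $17 + 161 @ $21 = $5,795
Total COGS = $2,623 + $5,948 + $3,914 + $5,795 = $18,280
Ending inventory: 157 @ $13 + 170 @ $14 + 282 @ $15 + 133 @ $21 = $11,444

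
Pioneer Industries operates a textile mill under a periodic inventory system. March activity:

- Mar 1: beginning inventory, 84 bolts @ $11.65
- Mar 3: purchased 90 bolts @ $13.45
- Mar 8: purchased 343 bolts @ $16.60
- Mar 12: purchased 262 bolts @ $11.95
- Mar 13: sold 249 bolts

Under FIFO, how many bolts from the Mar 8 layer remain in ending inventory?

268

Mar 13, 249 sold [FIFO — oldest first]: 84 @ $11.65 + 90 @ $13.45 + 75 @ $16.60 = $3,434.10
Ending inventory: 268 @ $16.60 + 262 @ $11.95 = $7,579.70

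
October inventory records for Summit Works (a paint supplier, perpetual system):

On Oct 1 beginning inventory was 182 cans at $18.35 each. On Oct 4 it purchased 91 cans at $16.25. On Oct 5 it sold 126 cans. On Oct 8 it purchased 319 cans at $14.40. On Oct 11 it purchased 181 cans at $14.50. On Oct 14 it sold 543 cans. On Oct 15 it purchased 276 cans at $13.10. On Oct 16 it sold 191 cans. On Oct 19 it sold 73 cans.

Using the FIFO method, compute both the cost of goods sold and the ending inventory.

Oct 5, 126 sold [FIFO — oldest first]: 126 @ $18.35 = $2,312.10
Oct 14, 543 sold [FIFO — oldest first]: 56 @ $18.35 + 91 @ $16.25 + 319 @ $14.40 + 77 @ $14.50 = $8,216.45
Oct 16, 191 sold [FIFO — oldest first]: 104 @ $14.50 + 87 @ $13.10 = $2,647.70
Oct 19, 73 sold [FIFO — oldest first]: 73 @ $13.10 = $956.30
Total COGS = $2,312.10 + $8,216.45 + $2,647.70 + $956.30 = $14,132.55
Ending inventory: 116 @ $13.10 = $1,519.60

COGS = $14,132.55; ending inventory = $1,519.60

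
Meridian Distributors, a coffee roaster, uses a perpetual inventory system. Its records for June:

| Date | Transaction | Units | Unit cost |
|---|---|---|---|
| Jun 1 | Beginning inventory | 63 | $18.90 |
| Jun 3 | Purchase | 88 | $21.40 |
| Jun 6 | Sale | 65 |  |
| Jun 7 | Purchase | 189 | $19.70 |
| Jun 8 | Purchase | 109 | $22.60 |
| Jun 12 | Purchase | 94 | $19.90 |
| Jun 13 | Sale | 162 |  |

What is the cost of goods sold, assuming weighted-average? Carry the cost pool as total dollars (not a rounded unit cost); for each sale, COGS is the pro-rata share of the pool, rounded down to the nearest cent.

After Jun 1: 63 on hand, pool $1,190.70 (≈ $18.9000 each)
After Jun 3: 151 on hand, pool $3,073.90 (≈ $20.3570 each)
Jun 6, sell 65: 65/151 × $3,073.90 → $1,323.20
After Jun 7: 275 on hand, pool $5,474.00 (≈ $19.9055 each)
After Jun 8: 384 on hand, pool $7,937.40 (≈ $20.6703 each)
After Jun 12: 478 on hand, pool $9,808.00 (≈ $20.5188 each)
Jun 13, sell 162: 162/478 × $9,808.00 → $3,324.05
Total COGS = $1,323.20 + $3,324.05 = $4,647.25
Ending inventory (cost pool remaining) = $6,483.95

COGS = $4,647.25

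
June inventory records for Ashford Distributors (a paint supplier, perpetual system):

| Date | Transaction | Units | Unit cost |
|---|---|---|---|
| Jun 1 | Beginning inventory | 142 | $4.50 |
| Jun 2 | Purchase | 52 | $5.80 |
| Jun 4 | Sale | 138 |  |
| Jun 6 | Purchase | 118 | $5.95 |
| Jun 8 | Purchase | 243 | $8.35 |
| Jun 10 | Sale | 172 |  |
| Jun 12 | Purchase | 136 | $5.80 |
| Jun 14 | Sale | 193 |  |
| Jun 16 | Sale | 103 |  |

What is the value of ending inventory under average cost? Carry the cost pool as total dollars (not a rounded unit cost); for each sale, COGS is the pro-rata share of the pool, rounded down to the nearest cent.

Ending inventory = $569.56

After Jun 1: 142 on hand, pool $639.00 (≈ $4.5000 each)
After Jun 2: 194 on hand, pool $940.60 (≈ $4.8485 each)
Jun 4, sell 138: 138/194 × $940.60 → $669.08
After Jun 6: 174 on hand, pool $973.62 (≈ $5.5955 each)
After Jun 8: 417 on hand, pool $3,002.67 (≈ $7.2006 each)
Jun 10, sell 172: 172/417 × $3,002.67 → $1,238.51
After Jun 12: 381 on hand, pool $2,552.96 (≈ $6.7007 each)
Jun 14, sell 193: 193/381 × $2,552.96 → $1,293.23
Jun 16, sell 103: 103/188 × $1,259.73 → $690.17
Total COGS = $669.08 + $1,238.51 + $1,293.23 + $690.17 = $3,890.99
Ending inventory (cost pool remaining) = $569.56
Check: goods available $4,460.55 = COGS $3,890.99 + ending $569.56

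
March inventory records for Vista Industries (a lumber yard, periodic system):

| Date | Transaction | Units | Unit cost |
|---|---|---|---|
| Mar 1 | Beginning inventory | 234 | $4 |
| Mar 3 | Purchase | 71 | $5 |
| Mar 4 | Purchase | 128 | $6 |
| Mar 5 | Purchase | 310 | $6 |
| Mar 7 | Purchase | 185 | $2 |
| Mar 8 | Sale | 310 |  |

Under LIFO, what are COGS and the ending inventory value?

COGS = $1,120; ending inventory = $3,169

Mar 8, 310 sold [LIFO — newest first]: 185 @ $2 + 125 @ $6 = $1,120
Ending inventory: 234 @ $4 + 71 @ $5 + 128 @ $6 + 185 @ $6 = $3,169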